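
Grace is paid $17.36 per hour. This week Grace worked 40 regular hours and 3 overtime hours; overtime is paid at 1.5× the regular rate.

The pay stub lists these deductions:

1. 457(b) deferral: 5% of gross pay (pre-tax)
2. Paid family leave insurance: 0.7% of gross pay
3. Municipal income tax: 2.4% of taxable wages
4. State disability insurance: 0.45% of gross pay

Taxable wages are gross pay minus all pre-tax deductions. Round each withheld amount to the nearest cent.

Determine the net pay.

Regular pay: 40 × $17.36 = $694.40
Overtime pay: 3 × $17.36 × 1.5 = $78.12
Gross pay = $694.40 + $78.12 = $772.52
457(b) deferral: $772.52 × 0.05 = $38.63
Taxable wages = $772.52 − $38.63 = $733.89
Municipal income tax: $733.89 × 0.024 = $17.61
Paid family leave insurance: $772.52 × 0.007 = $5.41
State disability insurance: $772.52 × 0.0045 = $3.48
Total deductions = $38.63 + $17.61 + $5.41 + $3.48 = $65.13
Net pay = $772.52 − $65.13 = $707.39

$707.39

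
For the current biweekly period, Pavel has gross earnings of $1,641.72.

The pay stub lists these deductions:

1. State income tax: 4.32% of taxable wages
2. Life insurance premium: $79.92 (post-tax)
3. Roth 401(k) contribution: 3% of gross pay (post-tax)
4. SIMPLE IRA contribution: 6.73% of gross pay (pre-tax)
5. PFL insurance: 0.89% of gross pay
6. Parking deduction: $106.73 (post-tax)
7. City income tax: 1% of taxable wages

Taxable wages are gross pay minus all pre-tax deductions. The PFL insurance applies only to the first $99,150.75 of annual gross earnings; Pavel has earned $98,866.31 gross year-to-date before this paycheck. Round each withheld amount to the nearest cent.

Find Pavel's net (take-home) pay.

$1,211.34

SIMPLE IRA contribution: $1,641.72 × 0.0673 = $110.49
Taxable wages = $1,641.72 − $110.49 = $1,531.23
State income tax: $1,531.23 × 0.0432 = $66.15
City income tax: $1,531.23 × 0.01 = $15.31
PFL insurance: only $99,150.75 − $98,866.31 = $284.44 of this check is subject → $284.44 × 0.0089 = $2.53
Roth 401(k) contribution: $1,641.72 × 0.03 = $49.25
Life insurance premium: $79.92
Parking deduction: $106.73
Total deductions = $110.49 + $66.15 + $15.31 + $2.53 + $49.25 + $79.92 + $106.73 = $430.38
Net pay = $1,641.72 − $430.38 = $1,211.34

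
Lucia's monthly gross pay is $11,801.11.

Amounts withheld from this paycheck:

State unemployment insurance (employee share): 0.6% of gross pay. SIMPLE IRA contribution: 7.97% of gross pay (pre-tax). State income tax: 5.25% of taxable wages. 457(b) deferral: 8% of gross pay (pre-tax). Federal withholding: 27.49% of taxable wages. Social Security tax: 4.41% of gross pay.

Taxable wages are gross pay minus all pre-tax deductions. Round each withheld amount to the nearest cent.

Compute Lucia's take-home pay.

$6,078.58

SIMPLE IRA contribution: $11,801.11 × 0.0797 = $940.55
457(b) deferral: $11,801.11 × 0.08 = $944.09
Pre-tax total = $940.55 + $944.09 = $1,884.64
Taxable wages = $11,801.11 − $1,884.64 = $9,916.47
Federal withholding: $9,916.47 × 0.2749 = $2,726.04
State income tax: $9,916.47 × 0.0525 = $520.61
Social Security tax: $11,801.11 × 0.0441 = $520.43
State unemployment insurance (employee share): $11,801.11 × 0.006 = $70.81
Total deductions = $940.55 + $944.09 + $2,726.04 + $520.61 + $520.43 + $70.81 = $5,722.53
Net pay = $11,801.11 − $5,722.53 = $6,078.58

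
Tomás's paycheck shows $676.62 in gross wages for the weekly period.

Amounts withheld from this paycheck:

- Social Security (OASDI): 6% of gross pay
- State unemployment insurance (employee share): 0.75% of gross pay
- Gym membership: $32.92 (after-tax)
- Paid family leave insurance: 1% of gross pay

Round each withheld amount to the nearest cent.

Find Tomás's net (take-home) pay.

$591.26

Paid family leave insurance: $676.62 × 0.01 = $6.77
State unemployment insurance (employee share): $676.62 × 0.0075 = $5.07
Social Security (OASDI): $676.62 × 0.06 = $40.60
Gym membership: $32.92
Total deductions = $6.77 + $5.07 + $40.60 + $32.92 = $85.36
Net pay = $676.62 − $85.36 = $591.26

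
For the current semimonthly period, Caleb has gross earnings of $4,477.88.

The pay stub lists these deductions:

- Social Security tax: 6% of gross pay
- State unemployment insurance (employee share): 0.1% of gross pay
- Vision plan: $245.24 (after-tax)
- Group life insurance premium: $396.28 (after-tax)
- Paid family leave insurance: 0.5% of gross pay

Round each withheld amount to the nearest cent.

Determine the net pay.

$3,540.82

Paid family leave insurance: $4,477.88 × 0.005 = $22.39
State unemployment insurance (employee share): $4,477.88 × 0.001 = $4.48
Social Security tax: $4,477.88 × 0.06 = $268.67
Vision plan: $245.24
Group life insurance premium: $396.28
Total deductions = $22.39 + $4.48 + $268.67 + $245.24 + $396.28 = $937.06
Net pay = $4,477.88 − $937.06 = $3,540.82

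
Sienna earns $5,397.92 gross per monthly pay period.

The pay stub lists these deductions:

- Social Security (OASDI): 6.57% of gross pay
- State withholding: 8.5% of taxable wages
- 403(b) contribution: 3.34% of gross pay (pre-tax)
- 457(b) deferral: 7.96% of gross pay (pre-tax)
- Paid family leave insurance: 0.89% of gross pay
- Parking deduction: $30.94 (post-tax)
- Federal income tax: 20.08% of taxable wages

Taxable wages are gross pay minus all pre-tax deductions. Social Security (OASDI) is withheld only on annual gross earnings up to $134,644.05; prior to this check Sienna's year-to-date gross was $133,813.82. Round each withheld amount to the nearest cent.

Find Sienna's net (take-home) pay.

457(b) deferral: $5,397.92 × 0.0796 = $429.67
403(b) contribution: $5,397.92 × 0.0334 = $180.29
Pre-tax total = $429.67 + $180.29 = $609.96
Taxable wages = $5,397.92 − $609.96 = $4,787.96
State withholding: $4,787.96 × 0.085 = $406.98
Federal income tax: $4,787.96 × 0.2008 = $961.42
Paid family leave insurance: $5,397.92 × 0.0089 = $48.04
Social Security (OASDI): only $134,644.05 − $133,813.82 = $830.23 of this check is subject → $830.23 × 0.0657 = $54.55
Parking deduction: $30.94
Total deductions = $429.67 + $180.29 + $406.98 + $961.42 + $48.04 + $54.55 + $30.94 = $2,111.89
Net pay = $5,397.92 − $2,111.89 = $3,286.03

$3,286.03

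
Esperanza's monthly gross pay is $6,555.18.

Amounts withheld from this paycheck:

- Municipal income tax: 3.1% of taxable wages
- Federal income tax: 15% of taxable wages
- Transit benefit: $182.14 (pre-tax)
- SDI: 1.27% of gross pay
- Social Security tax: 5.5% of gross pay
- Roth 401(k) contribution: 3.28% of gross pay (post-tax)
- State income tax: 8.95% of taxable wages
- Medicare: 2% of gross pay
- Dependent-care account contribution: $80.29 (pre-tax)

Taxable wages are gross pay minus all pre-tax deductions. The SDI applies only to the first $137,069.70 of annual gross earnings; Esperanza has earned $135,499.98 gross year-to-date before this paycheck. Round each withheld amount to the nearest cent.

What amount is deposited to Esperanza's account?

$3,863.98

Dependent-care account contribution: $80.29
Transit benefit: $182.14
Pre-tax total = $80.29 + $182.14 = $262.43
Taxable wages = $6,555.18 − $262.43 = $6,292.75
State income tax: $6,292.75 × 0.0895 = $563.20
Municipal income tax: $6,292.75 × 0.031 = $195.08
Federal income tax: $6,292.75 × 0.15 = $943.91
SDI: only $137,069.70 − $135,499.98 = $1,569.72 of this check is subject → $1,569.72 × 0.0127 = $19.94
Social Security tax: $6,555.18 × 0.055 = $360.53
Medicare: $6,555.18 × 0.02 = $131.10
Roth 401(k) contribution: $6,555.18 × 0.0328 = $215.01
Total deductions = $80.29 + $182.14 + $563.20 + $195.08 + $943.91 + $19.94 + $360.53 + $131.10 + $215.01 = $2,691.20
Net pay = $6,555.18 − $2,691.20 = $3,863.98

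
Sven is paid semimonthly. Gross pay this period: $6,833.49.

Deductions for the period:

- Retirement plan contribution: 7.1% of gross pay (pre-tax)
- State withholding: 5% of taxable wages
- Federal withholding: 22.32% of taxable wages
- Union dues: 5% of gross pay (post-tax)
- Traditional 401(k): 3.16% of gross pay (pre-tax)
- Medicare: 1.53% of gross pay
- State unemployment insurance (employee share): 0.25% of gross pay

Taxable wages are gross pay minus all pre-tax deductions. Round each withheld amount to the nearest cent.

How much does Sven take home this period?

Retirement plan contribution: $6,833.49 × 0.071 = $485.18
Traditional 401(k): $6,833.49 × 0.0316 = $215.94
Pre-tax total = $485.18 + $215.94 = $701.12
Taxable wages = $6,833.49 − $701.12 = $6,132.37
Federal withholding: $6,132.37 × 0.2232 = $1,368.74
State withholding: $6,132.37 × 0.05 = $306.62
Medicare: $6,833.49 × 0.0153 = $104.55
State unemployment insurance (employee share): $6,833.49 × 0.0025 = $17.08
Union dues: $6,833.49 × 0.05 = $341.67
Total deductions = $485.18 + $215.94 + $1,368.74 + $306.62 + $104.55 + $17.08 + $341.67 = $2,839.78
Net pay = $6,833.49 − $2,839.78 = $3,993.71

$3,993.71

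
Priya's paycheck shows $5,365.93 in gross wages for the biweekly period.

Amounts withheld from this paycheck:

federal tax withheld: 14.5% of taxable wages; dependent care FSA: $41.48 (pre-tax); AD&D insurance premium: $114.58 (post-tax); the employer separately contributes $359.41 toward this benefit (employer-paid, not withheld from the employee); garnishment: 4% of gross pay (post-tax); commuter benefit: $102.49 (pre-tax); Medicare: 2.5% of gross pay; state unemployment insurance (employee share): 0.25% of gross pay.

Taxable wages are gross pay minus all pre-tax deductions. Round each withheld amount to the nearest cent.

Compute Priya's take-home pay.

Dependent care FSA: $41.48
Commuter benefit: $102.49
Pre-tax total = $41.48 + $102.49 = $143.97
Taxable wages = $5,365.93 − $143.97 = $5,221.96
Federal tax withheld: $5,221.96 × 0.145 = $757.18
State unemployment insurance (employee share): $5,365.93 × 0.0025 = $13.41
Medicare: $5,365.93 × 0.025 = $134.15
AD&D insurance premium: $114.58
Garnishment: $5,365.93 × 0.04 = $214.64
(Employer's $359.41 toward AD&D insurance premium is not withheld from the employee.)
Total deductions = $41.48 + $102.49 + $757.18 + $13.41 + $134.15 + $114.58 + $214.64 = $1,377.93
Net pay = $5,365.93 − $1,377.93 = $3,988.00

$3,988.00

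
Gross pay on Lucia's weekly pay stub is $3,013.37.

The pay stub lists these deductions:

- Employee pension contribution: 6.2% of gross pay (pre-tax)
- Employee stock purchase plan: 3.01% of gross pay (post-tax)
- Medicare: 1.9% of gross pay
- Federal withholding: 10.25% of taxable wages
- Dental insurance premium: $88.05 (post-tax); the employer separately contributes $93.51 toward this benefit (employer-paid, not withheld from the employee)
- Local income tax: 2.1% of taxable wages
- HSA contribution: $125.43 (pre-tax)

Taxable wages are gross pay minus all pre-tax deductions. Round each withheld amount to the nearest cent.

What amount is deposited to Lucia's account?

$2,131.53

HSA contribution: $125.43
Employee pension contribution: $3,013.37 × 0.062 = $186.83
Pre-tax total = $125.43 + $186.83 = $312.26
Taxable wages = $3,013.37 − $312.26 = $2,701.11
Local income tax: $2,701.11 × 0.021 = $56.72
Federal withholding: $2,701.11 × 0.1025 = $276.86
Medicare: $3,013.37 × 0.019 = $57.25
Employee stock purchase plan: $3,013.37 × 0.0301 = $90.70
Dental insurance premium: $88.05
(Employer's $93.51 toward dental insurance premium is not withheld from the employee.)
Total deductions = $125.43 + $186.83 + $56.72 + $276.86 + $57.25 + $90.70 + $88.05 = $881.84
Net pay = $3,013.37 − $881.84 = $2,131.53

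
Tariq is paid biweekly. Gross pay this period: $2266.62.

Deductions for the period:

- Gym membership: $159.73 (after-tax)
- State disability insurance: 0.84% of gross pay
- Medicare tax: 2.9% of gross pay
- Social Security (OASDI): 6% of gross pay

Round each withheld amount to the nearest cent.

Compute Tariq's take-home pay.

$1886.12

Medicare tax: $2266.62 × 0.029 = $65.73
Social Security (OASDI): $2266.62 × 0.06 = $136.00
State disability insurance: $2266.62 × 0.0084 = $19.04
Gym membership: $159.73
Total deductions = $65.73 + $136.00 + $19.04 + $159.73 = $380.50
Net pay = $2266.62 − $380.50 = $1886.12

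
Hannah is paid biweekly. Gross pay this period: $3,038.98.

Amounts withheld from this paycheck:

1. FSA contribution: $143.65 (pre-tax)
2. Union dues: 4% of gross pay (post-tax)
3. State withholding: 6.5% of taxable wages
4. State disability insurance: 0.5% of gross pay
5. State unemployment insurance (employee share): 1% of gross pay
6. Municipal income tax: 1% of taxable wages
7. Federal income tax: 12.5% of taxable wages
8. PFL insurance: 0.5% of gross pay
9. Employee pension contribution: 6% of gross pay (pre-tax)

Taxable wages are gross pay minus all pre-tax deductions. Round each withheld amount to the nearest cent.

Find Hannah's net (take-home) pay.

Employee pension contribution: $3,038.98 × 0.06 = $182.34
FSA contribution: $143.65
Pre-tax total = $182.34 + $143.65 = $325.99
Taxable wages = $3,038.98 − $325.99 = $2,712.99
Federal income tax: $2,712.99 × 0.125 = $339.12
State withholding: $2,712.99 × 0.065 = $176.34
Municipal income tax: $2,712.99 × 0.01 = $27.13
PFL insurance: $3,038.98 × 0.005 = $15.19
State disability insurance: $3,038.98 × 0.005 = $15.19
State unemployment insurance (employee share): $3,038.98 × 0.01 = $30.39
Union dues: $3,038.98 × 0.04 = $121.56
Total deductions = $182.34 + $143.65 + $339.12 + $176.34 + $27.13 + $15.19 + $15.19 + $30.39 + $121.56 = $1,050.91
Net pay = $3,038.98 − $1,050.91 = $1,988.07

$1,988.07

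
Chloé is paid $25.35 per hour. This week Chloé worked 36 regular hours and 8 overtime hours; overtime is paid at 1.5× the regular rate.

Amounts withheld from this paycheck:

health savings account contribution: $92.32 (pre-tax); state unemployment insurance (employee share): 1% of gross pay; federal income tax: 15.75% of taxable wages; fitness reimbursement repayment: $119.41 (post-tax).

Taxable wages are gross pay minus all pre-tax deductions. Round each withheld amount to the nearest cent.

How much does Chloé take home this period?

$815.79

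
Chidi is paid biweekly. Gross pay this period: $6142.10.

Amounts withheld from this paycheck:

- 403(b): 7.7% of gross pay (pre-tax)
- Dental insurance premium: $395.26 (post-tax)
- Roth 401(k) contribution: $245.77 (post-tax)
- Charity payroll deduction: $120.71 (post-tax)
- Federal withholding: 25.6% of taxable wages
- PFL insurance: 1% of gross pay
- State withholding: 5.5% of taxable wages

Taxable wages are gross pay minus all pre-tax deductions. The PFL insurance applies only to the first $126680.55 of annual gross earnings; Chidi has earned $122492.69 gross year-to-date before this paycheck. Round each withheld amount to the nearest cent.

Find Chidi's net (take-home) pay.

$3102.44

403(b): $6142.10 × 0.077 = $472.94
Taxable wages = $6142.10 − $472.94 = $5669.16
Federal withholding: $5669.16 × 0.256 = $1451.30
State withholding: $5669.16 × 0.055 = $311.80
PFL insurance: only $126680.55 − $122492.69 = $4187.86 of this check is subject → $4187.86 × 0.01 = $41.88
Dental insurance premium: $395.26
Charity payroll deduction: $120.71
Roth 401(k) contribution: $245.77
Total deductions = $472.94 + $1451.30 + $311.80 + $41.88 + $395.26 + $120.71 + $245.77 = $3039.66
Net pay = $6142.10 − $3039.66 = $3102.44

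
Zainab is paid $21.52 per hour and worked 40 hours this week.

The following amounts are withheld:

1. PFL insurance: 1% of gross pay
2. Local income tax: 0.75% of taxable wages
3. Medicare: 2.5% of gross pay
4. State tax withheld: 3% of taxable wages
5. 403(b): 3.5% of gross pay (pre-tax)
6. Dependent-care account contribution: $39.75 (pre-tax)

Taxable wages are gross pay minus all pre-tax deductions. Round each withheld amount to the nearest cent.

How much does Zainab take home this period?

$731.13

Gross pay: 40 × $21.52 = $860.80
403(b): $860.80 × 0.035 = $30.13
Dependent-care account contribution: $39.75
Pre-tax total = $30.13 + $39.75 = $69.88
Taxable wages = $860.80 − $69.88 = $790.92
Local income tax: $790.92 × 0.0075 = $5.93
State tax withheld: $790.92 × 0.03 = $23.73
Medicare: $860.80 × 0.025 = $21.52
PFL insurance: $860.80 × 0.01 = $8.61
Total deductions = $30.13 + $39.75 + $5.93 + $23.73 + $21.52 + $8.61 = $129.67
Net pay = $860.80 − $129.67 = $731.13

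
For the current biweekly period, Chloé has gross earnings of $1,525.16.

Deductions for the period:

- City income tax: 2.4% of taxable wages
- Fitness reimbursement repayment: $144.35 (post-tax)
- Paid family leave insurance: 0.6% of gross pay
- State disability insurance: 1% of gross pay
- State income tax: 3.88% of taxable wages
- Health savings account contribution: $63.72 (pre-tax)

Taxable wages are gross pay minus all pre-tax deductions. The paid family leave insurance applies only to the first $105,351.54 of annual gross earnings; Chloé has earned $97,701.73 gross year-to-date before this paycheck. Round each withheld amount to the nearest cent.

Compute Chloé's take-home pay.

$1,200.92

Health savings account contribution: $63.72
Taxable wages = $1,525.16 − $63.72 = $1,461.44
City income tax: $1,461.44 × 0.024 = $35.07
State income tax: $1,461.44 × 0.0388 = $56.70
State disability insurance: $1,525.16 × 0.01 = $15.25
Paid family leave insurance: cap not yet reached, full $1,525.16 is subject → $1,525.16 × 0.006 = $9.15
Fitness reimbursement repayment: $144.35
Total deductions = $63.72 + $35.07 + $56.70 + $15.25 + $9.15 + $144.35 = $324.24
Net pay = $1,525.16 − $324.24 = $1,200.92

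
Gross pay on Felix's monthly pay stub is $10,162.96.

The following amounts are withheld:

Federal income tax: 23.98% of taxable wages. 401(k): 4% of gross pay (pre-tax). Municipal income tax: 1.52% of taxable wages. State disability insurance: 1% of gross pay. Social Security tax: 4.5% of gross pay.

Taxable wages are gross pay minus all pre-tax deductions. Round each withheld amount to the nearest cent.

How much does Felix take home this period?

$6,709.59

401(k): $10,162.96 × 0.04 = $406.52
Taxable wages = $10,162.96 − $406.52 = $9,756.44
Municipal income tax: $9,756.44 × 0.0152 = $148.30
Federal income tax: $9,756.44 × 0.2398 = $2,339.59
State disability insurance: $10,162.96 × 0.01 = $101.63
Social Security tax: $10,162.96 × 0.045 = $457.33
Total deductions = $406.52 + $148.30 + $2,339.59 + $101.63 + $457.33 = $3,453.37
Net pay = $10,162.96 − $3,453.37 = $6,709.59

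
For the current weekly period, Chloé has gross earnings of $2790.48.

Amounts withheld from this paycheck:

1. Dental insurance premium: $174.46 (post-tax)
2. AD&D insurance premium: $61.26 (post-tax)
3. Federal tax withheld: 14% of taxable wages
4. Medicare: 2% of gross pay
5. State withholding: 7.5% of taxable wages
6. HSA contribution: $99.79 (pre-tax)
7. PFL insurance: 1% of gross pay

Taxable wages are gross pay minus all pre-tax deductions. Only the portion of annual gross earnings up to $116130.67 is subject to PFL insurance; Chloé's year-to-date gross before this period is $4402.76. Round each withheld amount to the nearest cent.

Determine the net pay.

$1792.76

HSA contribution: $99.79
Taxable wages = $2790.48 − $99.79 = $2690.69
Federal tax withheld: $2690.69 × 0.14 = $376.70
State withholding: $2690.69 × 0.075 = $201.80
Medicare: $2790.48 × 0.02 = $55.81
PFL insurance: cap not yet reached, full $2790.48 is subject → $2790.48 × 0.01 = $27.90
Dental insurance premium: $174.46
AD&D insurance premium: $61.26
Total deductions = $99.79 + $376.70 + $201.80 + $55.81 + $27.90 + $174.46 + $61.26 = $997.72
Net pay = $2790.48 − $997.72 = $1792.76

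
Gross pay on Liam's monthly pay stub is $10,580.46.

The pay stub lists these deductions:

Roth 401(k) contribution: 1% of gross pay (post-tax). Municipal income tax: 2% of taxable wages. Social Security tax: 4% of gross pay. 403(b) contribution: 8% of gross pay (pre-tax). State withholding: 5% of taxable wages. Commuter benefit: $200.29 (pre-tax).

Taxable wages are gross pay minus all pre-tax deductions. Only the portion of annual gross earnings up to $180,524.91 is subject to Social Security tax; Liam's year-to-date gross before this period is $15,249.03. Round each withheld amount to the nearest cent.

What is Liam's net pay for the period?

Commuter benefit: $200.29
403(b) contribution: $10,580.46 × 0.08 = $846.44
Pre-tax total = $200.29 + $846.44 = $1,046.73
Taxable wages = $10,580.46 − $1,046.73 = $9,533.73
Municipal income tax: $9,533.73 × 0.02 = $190.67
State withholding: $9,533.73 × 0.05 = $476.69
Social Security tax: cap not yet reached, full $10,580.46 is subject → $10,580.46 × 0.04 = $423.22
Roth 401(k) contribution: $10,580.46 × 0.01 = $105.80
Total deductions = $200.29 + $846.44 + $190.67 + $476.69 + $423.22 + $105.80 = $2,243.11
Net pay = $10,580.46 − $2,243.11 = $8,337.35

$8,337.35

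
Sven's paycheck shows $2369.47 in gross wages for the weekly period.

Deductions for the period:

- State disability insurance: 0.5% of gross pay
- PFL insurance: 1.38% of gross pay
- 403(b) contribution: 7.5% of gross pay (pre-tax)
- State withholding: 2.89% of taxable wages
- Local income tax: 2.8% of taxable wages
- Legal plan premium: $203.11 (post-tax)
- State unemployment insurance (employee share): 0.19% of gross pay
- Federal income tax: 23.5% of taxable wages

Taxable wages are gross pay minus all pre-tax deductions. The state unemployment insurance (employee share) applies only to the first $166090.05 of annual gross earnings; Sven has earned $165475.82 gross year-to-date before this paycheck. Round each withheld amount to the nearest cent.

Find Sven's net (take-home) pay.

403(b) contribution: $2369.47 × 0.075 = $177.71
Taxable wages = $2369.47 − $177.71 = $2191.76
Federal income tax: $2191.76 × 0.235 = $515.06
State withholding: $2191.76 × 0.0289 = $63.34
Local income tax: $2191.76 × 0.028 = $61.37
PFL insurance: $2369.47 × 0.0138 = $32.70
State disability insurance: $2369.47 × 0.005 = $11.85
State unemployment insurance (employee share): only $166090.05 − $165475.82 = $614.23 of this check is subject → $614.23 × 0.0019 = $1.17
Legal plan premium: $203.11
Total deductions = $177.71 + $515.06 + $63.34 + $61.37 + $32.70 + $11.85 + $1.17 + $203.11 = $1066.31
Net pay = $2369.47 − $1066.31 = $1303.16

$1303.16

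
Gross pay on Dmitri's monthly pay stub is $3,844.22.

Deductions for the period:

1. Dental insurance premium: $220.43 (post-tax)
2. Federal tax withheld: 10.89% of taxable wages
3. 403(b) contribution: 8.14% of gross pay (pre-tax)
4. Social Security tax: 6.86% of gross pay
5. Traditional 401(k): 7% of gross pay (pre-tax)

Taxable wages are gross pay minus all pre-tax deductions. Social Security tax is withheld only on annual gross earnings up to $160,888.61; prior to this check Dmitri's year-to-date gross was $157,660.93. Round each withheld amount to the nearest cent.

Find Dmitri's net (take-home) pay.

403(b) contribution: $3,844.22 × 0.0814 = $312.92
Traditional 401(k): $3,844.22 × 0.07 = $269.10
Pre-tax total = $312.92 + $269.10 = $582.02
Taxable wages = $3,844.22 − $582.02 = $3,262.20
Federal tax withheld: $3,262.20 × 0.1089 = $355.25
Social Security tax: only $160,888.61 − $157,660.93 = $3,227.68 of this check is subject → $3,227.68 × 0.0686 = $221.42
Dental insurance premium: $220.43
Total deductions = $312.92 + $269.10 + $355.25 + $221.42 + $220.43 = $1,379.12
Net pay = $3,844.22 − $1,379.12 = $2,465.10

$2,465.10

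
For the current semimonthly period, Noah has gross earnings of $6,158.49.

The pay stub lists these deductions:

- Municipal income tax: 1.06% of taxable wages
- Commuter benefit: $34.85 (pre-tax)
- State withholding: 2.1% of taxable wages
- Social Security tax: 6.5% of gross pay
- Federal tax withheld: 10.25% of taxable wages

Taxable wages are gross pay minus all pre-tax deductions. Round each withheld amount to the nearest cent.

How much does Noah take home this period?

$4,902.16

Commuter benefit: $34.85
Taxable wages = $6,158.49 − $34.85 = $6,123.64
Municipal income tax: $6,123.64 × 0.0106 = $64.91
Federal tax withheld: $6,123.64 × 0.1025 = $627.67
State withholding: $6,123.64 × 0.021 = $128.60
Social Security tax: $6,158.49 × 0.065 = $400.30
Total deductions = $34.85 + $64.91 + $627.67 + $128.60 + $400.30 = $1,256.33
Net pay = $6,158.49 − $1,256.33 = $4,902.16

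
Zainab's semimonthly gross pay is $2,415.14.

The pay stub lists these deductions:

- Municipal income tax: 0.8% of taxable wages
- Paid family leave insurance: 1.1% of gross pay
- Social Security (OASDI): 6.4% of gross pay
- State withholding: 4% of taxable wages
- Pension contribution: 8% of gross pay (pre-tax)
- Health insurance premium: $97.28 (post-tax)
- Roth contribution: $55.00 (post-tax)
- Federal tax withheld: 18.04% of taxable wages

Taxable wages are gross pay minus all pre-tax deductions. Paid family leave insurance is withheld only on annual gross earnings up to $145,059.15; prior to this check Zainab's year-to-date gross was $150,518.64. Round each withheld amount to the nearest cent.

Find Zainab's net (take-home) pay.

Pension contribution: $2,415.14 × 0.08 = $193.21
Taxable wages = $2,415.14 − $193.21 = $2,221.93
Municipal income tax: $2,221.93 × 0.008 = $17.78
State withholding: $2,221.93 × 0.04 = $88.88
Federal tax withheld: $2,221.93 × 0.1804 = $400.84
Paid family leave insurance: annual cap $145,059.15 already reached (YTD $150,518.64), so $0.00
Social Security (OASDI): $2,415.14 × 0.064 = $154.57
Health insurance premium: $97.28
Roth contribution: $55.00
Total deductions = $193.21 + $17.78 + $88.88 + $400.84 + $0.00 + $154.57 + $97.28 + $55.00 = $1,007.56
Net pay = $2,415.14 − $1,007.56 = $1,407.58

$1,407.58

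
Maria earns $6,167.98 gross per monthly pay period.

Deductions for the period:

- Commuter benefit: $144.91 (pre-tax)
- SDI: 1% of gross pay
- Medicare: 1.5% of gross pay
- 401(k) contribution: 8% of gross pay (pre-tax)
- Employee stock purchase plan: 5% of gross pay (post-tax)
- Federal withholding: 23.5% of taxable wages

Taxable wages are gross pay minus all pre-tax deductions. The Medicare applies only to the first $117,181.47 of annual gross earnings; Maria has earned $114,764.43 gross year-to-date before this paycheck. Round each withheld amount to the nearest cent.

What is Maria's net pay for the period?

$3,823.83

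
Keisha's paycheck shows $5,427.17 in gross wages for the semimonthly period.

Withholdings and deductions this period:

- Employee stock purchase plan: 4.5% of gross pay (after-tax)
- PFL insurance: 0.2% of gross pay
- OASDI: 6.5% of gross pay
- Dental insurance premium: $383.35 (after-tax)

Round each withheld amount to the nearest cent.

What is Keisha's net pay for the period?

$4,435.98

OASDI: $5,427.17 × 0.065 = $352.77
PFL insurance: $5,427.17 × 0.002 = $10.85
Dental insurance premium: $383.35
Employee stock purchase plan: $5,427.17 × 0.045 = $244.22
Total deductions = $352.77 + $10.85 + $383.35 + $244.22 = $991.19
Net pay = $5,427.17 − $991.19 = $4,435.98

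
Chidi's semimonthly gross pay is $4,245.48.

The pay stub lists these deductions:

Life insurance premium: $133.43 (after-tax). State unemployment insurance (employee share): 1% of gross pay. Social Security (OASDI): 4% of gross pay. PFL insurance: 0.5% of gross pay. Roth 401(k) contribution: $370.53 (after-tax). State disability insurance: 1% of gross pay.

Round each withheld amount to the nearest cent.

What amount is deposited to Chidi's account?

State unemployment insurance (employee share): $4,245.48 × 0.01 = $42.45
PFL insurance: $4,245.48 × 0.005 = $21.23
State disability insurance: $4,245.48 × 0.01 = $42.45
Social Security (OASDI): $4,245.48 × 0.04 = $169.82
Roth 401(k) contribution: $370.53
Life insurance premium: $133.43
Total deductions = $42.45 + $21.23 + $42.45 + $169.82 + $370.53 + $133.43 = $779.91
Net pay = $4,245.48 − $779.91 = $3,465.57

$3,465.57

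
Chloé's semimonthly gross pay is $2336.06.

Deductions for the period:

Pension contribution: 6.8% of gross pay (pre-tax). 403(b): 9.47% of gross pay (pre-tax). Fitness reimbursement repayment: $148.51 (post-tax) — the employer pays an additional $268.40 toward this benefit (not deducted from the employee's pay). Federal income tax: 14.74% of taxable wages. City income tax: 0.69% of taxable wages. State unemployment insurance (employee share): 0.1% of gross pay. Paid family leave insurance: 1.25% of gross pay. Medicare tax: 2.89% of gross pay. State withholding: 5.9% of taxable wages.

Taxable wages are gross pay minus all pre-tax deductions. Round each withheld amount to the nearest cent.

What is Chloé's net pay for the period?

Pension contribution: $2336.06 × 0.068 = $158.85
403(b): $2336.06 × 0.0947 = $221.22
Pre-tax total = $158.85 + $221.22 = $380.07
Taxable wages = $2336.06 − $380.07 = $1955.99
City income tax: $1955.99 × 0.0069 = $13.50
Federal income tax: $1955.99 × 0.1474 = $288.31
State withholding: $1955.99 × 0.059 = $115.40
State unemployment insurance (employee share): $2336.06 × 0.001 = $2.34
Paid family leave insurance: $2336.06 × 0.0125 = $29.20
Medicare tax: $2336.06 × 0.0289 = $67.51
Fitness reimbursement repayment: $148.51
(Employer's $268.40 toward fitness reimbursement repayment is not withheld from the employee.)
Total deductions = $158.85 + $221.22 + $13.50 + $288.31 + $115.40 + $2.34 + $29.20 + $67.51 + $148.51 = $1044.84
Net pay = $2336.06 − $1044.84 = $1291.22

$1291.22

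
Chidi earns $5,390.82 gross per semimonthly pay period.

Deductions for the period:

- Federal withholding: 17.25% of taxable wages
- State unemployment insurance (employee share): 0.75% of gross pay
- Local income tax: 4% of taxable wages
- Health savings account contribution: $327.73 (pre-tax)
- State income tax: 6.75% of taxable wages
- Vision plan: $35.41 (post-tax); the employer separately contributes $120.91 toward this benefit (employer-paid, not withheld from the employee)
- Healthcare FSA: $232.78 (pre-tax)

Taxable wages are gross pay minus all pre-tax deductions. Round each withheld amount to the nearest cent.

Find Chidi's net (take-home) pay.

$3,401.98

Healthcare FSA: $232.78
Health savings account contribution: $327.73
Pre-tax total = $232.78 + $327.73 = $560.51
Taxable wages = $5,390.82 − $560.51 = $4,830.31
State income tax: $4,830.31 × 0.0675 = $326.05
Local income tax: $4,830.31 × 0.04 = $193.21
Federal withholding: $4,830.31 × 0.1725 = $833.23
State unemployment insurance (employee share): $5,390.82 × 0.0075 = $40.43
Vision plan: $35.41
(Employer's $120.91 toward vision plan is not withheld from the employee.)
Total deductions = $232.78 + $327.73 + $326.05 + $193.21 + $833.23 + $40.43 + $35.41 = $1,988.84
Net pay = $5,390.82 − $1,988.84 = $3,401.98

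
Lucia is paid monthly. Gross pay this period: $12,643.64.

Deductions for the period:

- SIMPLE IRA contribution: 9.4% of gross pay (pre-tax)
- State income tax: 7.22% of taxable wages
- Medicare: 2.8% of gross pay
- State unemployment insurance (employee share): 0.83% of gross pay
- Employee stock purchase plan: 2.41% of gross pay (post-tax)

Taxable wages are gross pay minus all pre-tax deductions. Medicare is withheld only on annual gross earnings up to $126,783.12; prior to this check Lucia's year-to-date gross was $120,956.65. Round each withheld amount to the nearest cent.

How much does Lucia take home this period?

$10,055.29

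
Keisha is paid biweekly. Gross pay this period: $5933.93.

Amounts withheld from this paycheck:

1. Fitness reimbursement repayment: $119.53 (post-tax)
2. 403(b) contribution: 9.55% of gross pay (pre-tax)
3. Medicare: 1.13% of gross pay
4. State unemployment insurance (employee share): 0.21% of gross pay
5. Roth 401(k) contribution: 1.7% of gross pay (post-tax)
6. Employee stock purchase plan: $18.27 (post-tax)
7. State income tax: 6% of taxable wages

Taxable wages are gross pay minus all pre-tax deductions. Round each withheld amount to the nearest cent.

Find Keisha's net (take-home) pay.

403(b) contribution: $5933.93 × 0.0955 = $566.69
Taxable wages = $5933.93 − $566.69 = $5367.24
State income tax: $5367.24 × 0.06 = $322.03
State unemployment insurance (employee share): $5933.93 × 0.0021 = $12.46
Medicare: $5933.93 × 0.0113 = $67.05
Employee stock purchase plan: $18.27
Roth 401(k) contribution: $5933.93 × 0.017 = $100.88
Fitness reimbursement repayment: $119.53
Total deductions = $566.69 + $322.03 + $12.46 + $67.05 + $18.27 + $100.88 + $119.53 = $1206.91
Net pay = $5933.93 − $1206.91 = $4727.02

$4727.02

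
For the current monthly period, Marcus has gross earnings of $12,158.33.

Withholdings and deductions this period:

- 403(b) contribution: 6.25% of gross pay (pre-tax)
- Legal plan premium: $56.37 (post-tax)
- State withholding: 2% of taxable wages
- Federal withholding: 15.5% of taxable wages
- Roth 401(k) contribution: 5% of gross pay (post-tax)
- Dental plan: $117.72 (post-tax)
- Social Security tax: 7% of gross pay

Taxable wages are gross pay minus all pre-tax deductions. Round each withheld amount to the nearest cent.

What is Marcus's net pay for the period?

$7,770.61

403(b) contribution: $12,158.33 × 0.0625 = $759.90
Taxable wages = $12,158.33 − $759.90 = $11,398.43
State withholding: $11,398.43 × 0.02 = $227.97
Federal withholding: $11,398.43 × 0.155 = $1,766.76
Social Security tax: $12,158.33 × 0.07 = $851.08
Roth 401(k) contribution: $12,158.33 × 0.05 = $607.92
Legal plan premium: $56.37
Dental plan: $117.72
Total deductions = $759.90 + $227.97 + $1,766.76 + $851.08 + $607.92 + $56.37 + $117.72 = $4,387.72
Net pay = $12,158.33 − $4,387.72 = $7,770.61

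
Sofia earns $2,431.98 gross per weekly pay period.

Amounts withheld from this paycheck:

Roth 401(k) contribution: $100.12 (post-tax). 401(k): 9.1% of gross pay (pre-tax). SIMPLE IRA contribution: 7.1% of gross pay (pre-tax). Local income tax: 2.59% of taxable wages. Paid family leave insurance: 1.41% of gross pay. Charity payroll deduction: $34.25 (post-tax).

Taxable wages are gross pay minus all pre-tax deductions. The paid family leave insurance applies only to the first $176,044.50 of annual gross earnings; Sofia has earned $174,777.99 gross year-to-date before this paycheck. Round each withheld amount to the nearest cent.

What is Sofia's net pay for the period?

401(k): $2,431.98 × 0.091 = $221.31
SIMPLE IRA contribution: $2,431.98 × 0.071 = $172.67
Pre-tax total = $221.31 + $172.67 = $393.98
Taxable wages = $2,431.98 − $393.98 = $2,038.00
Local income tax: $2,038.00 × 0.0259 = $52.78
Paid family leave insurance: only $176,044.50 − $174,777.99 = $1,266.51 of this check is subject → $1,266.51 × 0.0141 = $17.86
Roth 401(k) contribution: $100.12
Charity payroll deduction: $34.25
Total deductions = $221.31 + $172.67 + $52.78 + $17.86 + $100.12 + $34.25 = $598.99
Net pay = $2,431.98 − $598.99 = $1,832.99

$1,832.99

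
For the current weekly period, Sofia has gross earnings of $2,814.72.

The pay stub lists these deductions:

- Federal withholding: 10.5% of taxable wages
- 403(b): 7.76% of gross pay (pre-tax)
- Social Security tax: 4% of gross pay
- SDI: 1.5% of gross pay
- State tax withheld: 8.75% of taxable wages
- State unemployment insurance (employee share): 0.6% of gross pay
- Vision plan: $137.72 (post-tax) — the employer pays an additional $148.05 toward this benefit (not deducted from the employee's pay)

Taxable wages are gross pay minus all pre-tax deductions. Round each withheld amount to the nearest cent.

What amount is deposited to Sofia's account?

$1,787.09

403(b): $2,814.72 × 0.0776 = $218.42
Taxable wages = $2,814.72 − $218.42 = $2,596.30
Federal withholding: $2,596.30 × 0.105 = $272.61
State tax withheld: $2,596.30 × 0.0875 = $227.18
Social Security tax: $2,814.72 × 0.04 = $112.59
SDI: $2,814.72 × 0.015 = $42.22
State unemployment insurance (employee share): $2,814.72 × 0.006 = $16.89
Vision plan: $137.72
(Employer's $148.05 toward vision plan is not withheld from the employee.)
Total deductions = $218.42 + $272.61 + $227.18 + $112.59 + $42.22 + $16.89 + $137.72 = $1,027.63
Net pay = $2,814.72 − $1,027.63 = $1,787.09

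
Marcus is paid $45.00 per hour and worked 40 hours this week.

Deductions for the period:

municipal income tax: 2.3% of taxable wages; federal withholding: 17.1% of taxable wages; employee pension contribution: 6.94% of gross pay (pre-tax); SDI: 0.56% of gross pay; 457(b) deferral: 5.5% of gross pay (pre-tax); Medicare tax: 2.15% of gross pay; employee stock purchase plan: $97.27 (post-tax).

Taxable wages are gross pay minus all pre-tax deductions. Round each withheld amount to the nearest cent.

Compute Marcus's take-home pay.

Gross pay: 40 × $45.00 = $1800.00
Employee pension contribution: $1800.00 × 0.0694 = $124.92
457(b) deferral: $1800.00 × 0.055 = $99.00
Pre-tax total = $124.92 + $99.00 = $223.92
Taxable wages = $1800.00 − $223.92 = $1576.08
Federal withholding: $1576.08 × 0.171 = $269.51
Municipal income tax: $1576.08 × 0.023 = $36.25
SDI: $1800.00 × 0.0056 = $10.08
Medicare tax: $1800.00 × 0.0215 = $38.70
Employee stock purchase plan: $97.27
Total deductions = $124.92 + $99.00 + $269.51 + $36.25 + $10.08 + $38.70 + $97.27 = $675.73
Net pay = $1800.00 − $675.73 = $1124.27

$1124.27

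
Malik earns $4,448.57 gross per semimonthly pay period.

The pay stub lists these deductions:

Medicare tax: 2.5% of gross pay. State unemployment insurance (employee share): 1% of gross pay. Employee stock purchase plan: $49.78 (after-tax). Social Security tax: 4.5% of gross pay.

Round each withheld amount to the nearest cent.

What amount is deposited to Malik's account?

$4,042.90

Medicare tax: $4,448.57 × 0.025 = $111.21
State unemployment insurance (employee share): $4,448.57 × 0.01 = $44.49
Social Security tax: $4,448.57 × 0.045 = $200.19
Employee stock purchase plan: $49.78
Total deductions = $111.21 + $44.49 + $200.19 + $49.78 = $405.67
Net pay = $4,448.57 − $405.67 = $4,042.90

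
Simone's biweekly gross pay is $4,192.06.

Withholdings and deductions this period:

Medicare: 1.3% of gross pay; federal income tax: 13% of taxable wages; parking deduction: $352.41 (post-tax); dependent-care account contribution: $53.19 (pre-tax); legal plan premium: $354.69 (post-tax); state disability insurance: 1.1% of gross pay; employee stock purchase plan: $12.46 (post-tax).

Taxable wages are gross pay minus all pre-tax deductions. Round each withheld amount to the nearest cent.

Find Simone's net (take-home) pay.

Dependent-care account contribution: $53.19
Taxable wages = $4,192.06 − $53.19 = $4,138.87
Federal income tax: $4,138.87 × 0.13 = $538.05
Medicare: $4,192.06 × 0.013 = $54.50
State disability insurance: $4,192.06 × 0.011 = $46.11
Parking deduction: $352.41
Legal plan premium: $354.69
Employee stock purchase plan: $12.46
Total deductions = $53.19 + $538.05 + $54.50 + $46.11 + $352.41 + $354.69 + $12.46 = $1,411.41
Net pay = $4,192.06 − $1,411.41 = $2,780.65

$2,780.65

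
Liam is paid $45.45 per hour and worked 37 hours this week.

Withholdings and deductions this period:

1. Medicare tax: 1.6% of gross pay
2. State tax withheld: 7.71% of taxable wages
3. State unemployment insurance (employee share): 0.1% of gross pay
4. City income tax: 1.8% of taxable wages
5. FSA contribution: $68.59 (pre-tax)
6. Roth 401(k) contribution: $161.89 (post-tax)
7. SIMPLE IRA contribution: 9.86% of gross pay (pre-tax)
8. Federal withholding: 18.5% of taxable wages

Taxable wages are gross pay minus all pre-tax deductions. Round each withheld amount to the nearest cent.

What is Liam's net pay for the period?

Gross pay: 37 × $45.45 = $1,681.65
FSA contribution: $68.59
SIMPLE IRA contribution: $1,681.65 × 0.0986 = $165.81
Pre-tax total = $68.59 + $165.81 = $234.40
Taxable wages = $1,681.65 − $234.40 = $1,447.25
Federal withholding: $1,447.25 × 0.185 = $267.74
State tax withheld: $1,447.25 × 0.0771 = $111.58
City income tax: $1,447.25 × 0.018 = $26.05
State unemployment insurance (employee share): $1,681.65 × 0.001 = $1.68
Medicare tax: $1,681.65 × 0.016 = $26.91
Roth 401(k) contribution: $161.89
Total deductions = $68.59 + $165.81 + $267.74 + $111.58 + $26.05 + $1.68 + $26.91 + $161.89 = $830.25
Net pay = $1,681.65 − $830.25 = $851.40

$851.40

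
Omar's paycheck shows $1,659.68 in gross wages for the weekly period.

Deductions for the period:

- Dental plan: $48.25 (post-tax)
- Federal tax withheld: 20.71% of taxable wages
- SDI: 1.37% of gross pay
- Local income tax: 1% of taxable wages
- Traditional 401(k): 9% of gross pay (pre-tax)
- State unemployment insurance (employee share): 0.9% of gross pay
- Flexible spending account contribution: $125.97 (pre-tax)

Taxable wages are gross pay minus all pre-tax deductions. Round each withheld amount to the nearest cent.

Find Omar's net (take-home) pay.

Traditional 401(k): $1,659.68 × 0.09 = $149.37
Flexible spending account contribution: $125.97
Pre-tax total = $149.37 + $125.97 = $275.34
Taxable wages = $1,659.68 − $275.34 = $1,384.34
Local income tax: $1,384.34 × 0.01 = $13.84
Federal tax withheld: $1,384.34 × 0.2071 = $286.70
State unemployment insurance (employee share): $1,659.68 × 0.009 = $14.94
SDI: $1,659.68 × 0.0137 = $22.74
Dental plan: $48.25
Total deductions = $149.37 + $125.97 + $13.84 + $286.70 + $14.94 + $22.74 + $48.25 = $661.81
Net pay = $1,659.68 − $661.81 = $997.87

$997.87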